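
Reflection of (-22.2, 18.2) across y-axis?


Reflection over y-axis: (x,y) -> (-x,y)
(-22.2, 18.2) -> (22.2, 18.2)

(22.2, 18.2)


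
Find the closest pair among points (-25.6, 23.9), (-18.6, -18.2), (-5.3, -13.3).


d(P0,P1) = 42.678, d(P0,P2) = 42.3784, d(P1,P2) = 14.1739
Closest: P1 and P2

Closest pair: (-18.6, -18.2) and (-5.3, -13.3), distance = 14.1739


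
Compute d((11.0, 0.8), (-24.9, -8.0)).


dx=-35.9, dy=-8.8
d^2 = (-35.9)^2 + (-8.8)^2 = 1366.25
d = sqrt(1366.25) = 36.9628

36.9628


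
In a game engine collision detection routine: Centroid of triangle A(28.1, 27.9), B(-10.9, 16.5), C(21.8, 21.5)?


Centroid = ((x_A+x_B+x_C)/3, (y_A+y_B+y_C)/3)
= ((28.1+(-10.9)+21.8)/3, (27.9+16.5+21.5)/3)
= (13, 21.9667)

(13, 21.9667)


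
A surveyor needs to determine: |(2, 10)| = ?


|u| = sqrt(2^2 + 10^2) = sqrt(104) = 10.198

10.198


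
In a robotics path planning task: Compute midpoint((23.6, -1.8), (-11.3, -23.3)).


M = ((23.6+(-11.3))/2, ((-1.8)+(-23.3))/2)
= (6.15, -12.55)

(6.15, -12.55)


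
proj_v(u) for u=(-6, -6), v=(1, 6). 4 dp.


u.v = -42, |v| = sqrt(37) = 6.0828
Scalar projection = u.v / |v| = -42 / sqrt(37) = -6.9048

-6.9048


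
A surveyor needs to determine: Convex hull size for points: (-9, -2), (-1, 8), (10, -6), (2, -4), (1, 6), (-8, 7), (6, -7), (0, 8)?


Convex hull vertices (CCW): (-9, -2), (6, -7), (10, -6), (0, 8), (-1, 8), (-8, 7)
Count = 6

6


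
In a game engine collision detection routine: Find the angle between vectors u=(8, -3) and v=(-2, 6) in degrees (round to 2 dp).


u.v = -34, |u| = sqrt(73) = 8.544, |v| = sqrt(40) = 6.3246
cos(theta) = u.v/(|u||v|) = -34/sqrt(2920) = -0.629198
theta = acos(-0.629198) = 128.99 degrees

128.99 degrees


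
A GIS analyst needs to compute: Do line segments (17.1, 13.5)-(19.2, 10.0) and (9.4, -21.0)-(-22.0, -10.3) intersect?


Cross products: d1=-1165.69, d2=-1078.26, d3=-99.4, d4=-186.83
d1*d2 < 0 and d3*d4 < 0? no

No, they don't intersect


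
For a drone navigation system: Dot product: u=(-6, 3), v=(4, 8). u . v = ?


u . v = u_x*v_x + u_y*v_y = (-6)*4 + 3*8
= (-24) + 24 = 0

0


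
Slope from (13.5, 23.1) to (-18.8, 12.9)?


slope = (y2-y1)/(x2-x1) = (12.9-23.1)/((-18.8)-13.5) = (-10.2)/(-32.3) = 0.3158

0.3158


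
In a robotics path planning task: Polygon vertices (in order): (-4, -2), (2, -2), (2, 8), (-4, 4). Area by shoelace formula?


Shoelace sum: ((-4)*(-2) - 2*(-2)) + (2*8 - 2*(-2)) + (2*4 - (-4)*8) + ((-4)*(-2) - (-4)*4)
= 96
Area = |96|/2 = 48

48


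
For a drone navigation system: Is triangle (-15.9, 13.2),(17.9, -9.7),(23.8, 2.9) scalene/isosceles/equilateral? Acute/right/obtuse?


Side lengths squared: AB^2=1666.85, BC^2=193.57, CA^2=1682.18
Sorted: [193.57, 1666.85, 1682.18]
By sides: Scalene, By angles: Acute

Scalene, Acute


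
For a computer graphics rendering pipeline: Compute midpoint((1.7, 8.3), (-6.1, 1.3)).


M = ((1.7+(-6.1))/2, (8.3+1.3)/2)
= (-2.2, 4.8)

(-2.2, 4.8)


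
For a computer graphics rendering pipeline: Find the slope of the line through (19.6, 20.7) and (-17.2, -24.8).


slope = (y2-y1)/(x2-x1) = ((-24.8)-20.7)/((-17.2)-19.6) = (-45.5)/(-36.8) = 1.2364

1.2364


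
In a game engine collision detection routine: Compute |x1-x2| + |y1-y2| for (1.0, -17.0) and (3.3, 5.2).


|1-3.3| + |(-17)-5.2| = 2.3 + 22.2 = 24.5

24.5


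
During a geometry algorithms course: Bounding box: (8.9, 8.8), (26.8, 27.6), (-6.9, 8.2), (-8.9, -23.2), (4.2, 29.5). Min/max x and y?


x range: [-8.9, 26.8]
y range: [-23.2, 29.5]
Bounding box: (-8.9,-23.2) to (26.8,29.5)

(-8.9,-23.2) to (26.8,29.5)


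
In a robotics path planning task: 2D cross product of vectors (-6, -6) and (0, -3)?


u x v = u_x*v_y - u_y*v_x = (-6)*(-3) - (-6)*0
= 18 - 0 = 18

18


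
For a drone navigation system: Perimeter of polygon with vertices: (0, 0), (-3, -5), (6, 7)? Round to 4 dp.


Sides: (0, 0)->(-3, -5): sqrt(34) = 5.830952, (-3, -5)->(6, 7): sqrt(225) = 15, (6, 7)->(0, 0): sqrt(85) = 9.219544
Sum = 30.050496
Perimeter = 30.0505

30.0505


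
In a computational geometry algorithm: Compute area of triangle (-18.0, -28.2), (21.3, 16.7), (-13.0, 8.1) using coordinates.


Area = |x_A(y_B-y_C) + x_B(y_C-y_A) + x_C(y_A-y_B)|/2
= |(-154.8) + 773.19 + 583.7|/2
= 1202.09/2 = 601.045

601.045


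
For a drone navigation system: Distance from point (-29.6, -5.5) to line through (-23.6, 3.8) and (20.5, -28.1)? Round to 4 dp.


|cross product| = 601.53
|line direction| = sqrt(2962.42) = 54.4281
Distance = 601.53/sqrt(2962.42) = 11.0518

11.0518


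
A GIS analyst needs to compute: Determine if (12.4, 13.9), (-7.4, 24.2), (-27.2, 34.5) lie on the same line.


Cross product: ((-7.4)-12.4)*(34.5-13.9) - (24.2-13.9)*((-27.2)-12.4)
= 0

Yes, collinear


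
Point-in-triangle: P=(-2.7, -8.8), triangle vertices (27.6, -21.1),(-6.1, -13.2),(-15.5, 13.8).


Cross products: AB x AP = -175.14, BC x BP = -133.16, CA x CP = -527.34
All same sign? yes

Yes, inside


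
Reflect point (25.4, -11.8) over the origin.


Reflection over origin: (x,y) -> (-x,-y)
(25.4, -11.8) -> (-25.4, 11.8)

(-25.4, 11.8)


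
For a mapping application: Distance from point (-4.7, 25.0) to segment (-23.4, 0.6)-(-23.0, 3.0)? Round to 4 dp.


Project P onto AB: t = 1 (clamped to [0,1])
Closest point on segment: (-23, 3)
Distance: 28.6163

28.6163


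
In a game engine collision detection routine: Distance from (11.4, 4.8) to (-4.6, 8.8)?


dx=-16, dy=4
d^2 = (-16)^2 + 4^2 = 272
d = sqrt(272) = 16.4924

16.4924


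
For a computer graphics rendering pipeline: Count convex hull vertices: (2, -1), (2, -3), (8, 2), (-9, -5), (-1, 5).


Convex hull vertices (CCW): (-9, -5), (2, -3), (8, 2), (-1, 5)
Count = 4

4


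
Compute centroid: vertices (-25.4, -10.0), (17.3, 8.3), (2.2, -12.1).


Centroid = ((x_A+x_B+x_C)/3, (y_A+y_B+y_C)/3)
= (((-25.4)+17.3+2.2)/3, ((-10)+8.3+(-12.1))/3)
= (-1.9667, -4.6)

(-1.9667, -4.6)


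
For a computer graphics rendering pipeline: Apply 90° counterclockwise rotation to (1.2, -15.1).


90° CCW: (x,y) -> (-y, x)
(1.2,-15.1) -> (15.1, 1.2)

(15.1, 1.2)


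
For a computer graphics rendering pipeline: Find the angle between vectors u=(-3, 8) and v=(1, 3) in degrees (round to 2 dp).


u.v = 21, |u| = sqrt(73) = 8.544, |v| = sqrt(10) = 3.1623
cos(theta) = u.v/(|u||v|) = 21/sqrt(730) = 0.777245
theta = acos(0.777245) = 38.99 degrees

38.99 degrees


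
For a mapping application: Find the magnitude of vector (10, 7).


|u| = sqrt(10^2 + 7^2) = sqrt(149) = 12.2066

12.2066


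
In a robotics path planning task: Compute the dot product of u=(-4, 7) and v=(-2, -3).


u . v = u_x*v_x + u_y*v_y = (-4)*(-2) + 7*(-3)
= 8 + (-21) = -13

-13


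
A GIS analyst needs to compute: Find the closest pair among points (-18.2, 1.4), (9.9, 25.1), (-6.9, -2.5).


d(P0,P1) = 36.76, d(P0,P2) = 11.9541, d(P1,P2) = 32.311
Closest: P0 and P2

Closest pair: (-18.2, 1.4) and (-6.9, -2.5), distance = 11.9541


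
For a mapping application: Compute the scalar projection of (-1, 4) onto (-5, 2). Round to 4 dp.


u.v = 13, |v| = sqrt(29) = 5.3852
Scalar projection = u.v / |v| = 13 / sqrt(29) = 2.414

2.414


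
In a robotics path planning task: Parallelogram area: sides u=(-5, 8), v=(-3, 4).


|u x v| = |(-5)*4 - 8*(-3)|
= |(-20) - (-24)| = 4

4


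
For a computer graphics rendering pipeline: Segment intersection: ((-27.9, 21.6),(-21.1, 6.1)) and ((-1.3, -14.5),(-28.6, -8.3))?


Cross products: d1=-820.61, d2=-439.62, d3=166.82, d4=-214.17
d1*d2 < 0 and d3*d4 < 0? no

No, they don't intersect


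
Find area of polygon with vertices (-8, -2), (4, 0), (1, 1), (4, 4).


Shoelace sum: ((-8)*0 - 4*(-2)) + (4*1 - 1*0) + (1*4 - 4*1) + (4*(-2) - (-8)*4)
= 36
Area = |36|/2 = 18

18


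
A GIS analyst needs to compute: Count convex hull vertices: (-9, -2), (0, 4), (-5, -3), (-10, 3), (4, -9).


Convex hull vertices (CCW): (-10, 3), (-9, -2), (4, -9), (0, 4)
Count = 4

4


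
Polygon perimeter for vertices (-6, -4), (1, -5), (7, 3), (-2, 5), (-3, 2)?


Sides: (-6, -4)->(1, -5): sqrt(50) = 7.071068, (1, -5)->(7, 3): sqrt(100) = 10, (7, 3)->(-2, 5): sqrt(85) = 9.219544, (-2, 5)->(-3, 2): sqrt(10) = 3.162278, (-3, 2)->(-6, -4): sqrt(45) = 6.708204
Sum = 36.161094
Perimeter = 36.1611

36.1611


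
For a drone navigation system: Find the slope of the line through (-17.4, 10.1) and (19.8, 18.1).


slope = (y2-y1)/(x2-x1) = (18.1-10.1)/(19.8-(-17.4)) = 8/37.2 = 0.2151

0.2151


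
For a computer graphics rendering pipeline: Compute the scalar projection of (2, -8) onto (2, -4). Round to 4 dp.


u.v = 36, |v| = sqrt(20) = 4.4721
Scalar projection = u.v / |v| = 36 / sqrt(20) = 8.0498

8.0498


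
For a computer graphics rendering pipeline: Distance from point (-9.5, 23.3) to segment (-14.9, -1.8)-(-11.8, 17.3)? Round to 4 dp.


Project P onto AB: t = 1 (clamped to [0,1])
Closest point on segment: (-11.8, 17.3)
Distance: 6.4257

6.4257


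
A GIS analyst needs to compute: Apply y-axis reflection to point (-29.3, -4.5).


Reflection over y-axis: (x,y) -> (-x,y)
(-29.3, -4.5) -> (29.3, -4.5)

(29.3, -4.5)


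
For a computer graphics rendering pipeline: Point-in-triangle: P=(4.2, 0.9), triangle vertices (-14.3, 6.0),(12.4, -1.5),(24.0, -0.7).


Cross products: AB x AP = 2.58, BC x BP = 34.4, CA x CP = 71.38
All same sign? yes

Yes, inside


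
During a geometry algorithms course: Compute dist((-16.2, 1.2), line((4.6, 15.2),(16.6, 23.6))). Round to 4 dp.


|cross product| = 6.72
|line direction| = sqrt(214.56) = 14.6479
Distance = 6.72/sqrt(214.56) = 0.4588

0.4588


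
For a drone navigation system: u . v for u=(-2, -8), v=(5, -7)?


u . v = u_x*v_x + u_y*v_y = (-2)*5 + (-8)*(-7)
= (-10) + 56 = 46

46


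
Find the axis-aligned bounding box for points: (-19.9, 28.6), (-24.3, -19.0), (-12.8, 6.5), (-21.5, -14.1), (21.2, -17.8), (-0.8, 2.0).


x range: [-24.3, 21.2]
y range: [-19, 28.6]
Bounding box: (-24.3,-19) to (21.2,28.6)

(-24.3,-19) to (21.2,28.6)


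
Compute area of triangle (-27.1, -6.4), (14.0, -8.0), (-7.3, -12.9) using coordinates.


Area = |x_A(y_B-y_C) + x_B(y_C-y_A) + x_C(y_A-y_B)|/2
= |(-132.79) + (-91) + (-11.68)|/2
= 235.47/2 = 117.735

117.735


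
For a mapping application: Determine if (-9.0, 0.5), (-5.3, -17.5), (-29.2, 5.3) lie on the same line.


Cross product: ((-5.3)-(-9))*(5.3-0.5) - ((-17.5)-0.5)*((-29.2)-(-9))
= -345.84

No, not collinear


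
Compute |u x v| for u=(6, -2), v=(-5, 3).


|u x v| = |6*3 - (-2)*(-5)|
= |18 - 10| = 8

8


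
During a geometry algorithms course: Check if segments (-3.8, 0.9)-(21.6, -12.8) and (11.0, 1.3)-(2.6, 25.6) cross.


Cross products: d1=363, d2=-139.14, d3=212.92, d4=715.06
d1*d2 < 0 and d3*d4 < 0? no

No, they don't intersect


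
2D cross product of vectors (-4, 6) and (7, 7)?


u x v = u_x*v_y - u_y*v_x = (-4)*7 - 6*7
= (-28) - 42 = -70

-70


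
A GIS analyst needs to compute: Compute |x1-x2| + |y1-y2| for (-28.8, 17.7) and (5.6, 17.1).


|(-28.8)-5.6| + |17.7-17.1| = 34.4 + 0.6 = 35

35


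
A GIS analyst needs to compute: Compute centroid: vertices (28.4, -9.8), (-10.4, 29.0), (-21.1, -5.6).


Centroid = ((x_A+x_B+x_C)/3, (y_A+y_B+y_C)/3)
= ((28.4+(-10.4)+(-21.1))/3, ((-9.8)+29+(-5.6))/3)
= (-1.0333, 4.5333)

(-1.0333, 4.5333)


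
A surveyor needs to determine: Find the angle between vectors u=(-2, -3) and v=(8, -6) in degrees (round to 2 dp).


u.v = 2, |u| = sqrt(13) = 3.6056, |v| = sqrt(100) = 10
cos(theta) = u.v/(|u||v|) = 2/sqrt(1300) = 0.05547
theta = acos(0.05547) = 86.82 degrees

86.82 degrees


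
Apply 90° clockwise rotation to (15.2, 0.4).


90° CW: (x,y) -> (y, -x)
(15.2,0.4) -> (0.4, -15.2)

(0.4, -15.2)


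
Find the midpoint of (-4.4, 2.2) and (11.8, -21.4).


M = (((-4.4)+11.8)/2, (2.2+(-21.4))/2)
= (3.7, -9.6)

(3.7, -9.6)


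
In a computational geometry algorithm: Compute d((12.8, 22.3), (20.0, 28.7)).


dx=7.2, dy=6.4
d^2 = 7.2^2 + 6.4^2 = 92.8
d = sqrt(92.8) = 9.6333

9.6333


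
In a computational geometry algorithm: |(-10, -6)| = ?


|u| = sqrt((-10)^2 + (-6)^2) = sqrt(136) = 11.6619

11.6619


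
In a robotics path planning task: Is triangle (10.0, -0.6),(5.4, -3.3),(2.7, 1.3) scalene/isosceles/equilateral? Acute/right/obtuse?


Side lengths squared: AB^2=28.45, BC^2=28.45, CA^2=56.9
Sorted: [28.45, 28.45, 56.9]
By sides: Isosceles, By angles: Right

Isosceles, Right


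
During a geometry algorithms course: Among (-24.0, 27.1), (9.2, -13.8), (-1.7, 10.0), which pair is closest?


d(P0,P1) = 52.6787, d(P0,P2) = 28.1016, d(P1,P2) = 26.1773
Closest: P1 and P2

Closest pair: (9.2, -13.8) and (-1.7, 10.0), distance = 26.1773


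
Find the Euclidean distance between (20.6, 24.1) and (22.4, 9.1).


dx=1.8, dy=-15
d^2 = 1.8^2 + (-15)^2 = 228.24
d = sqrt(228.24) = 15.1076

15.1076


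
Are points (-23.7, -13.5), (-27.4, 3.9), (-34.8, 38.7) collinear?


Cross product: ((-27.4)-(-23.7))*(38.7-(-13.5)) - (3.9-(-13.5))*((-34.8)-(-23.7))
= 0

Yes, collinear


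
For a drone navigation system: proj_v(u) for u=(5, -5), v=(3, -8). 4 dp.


u.v = 55, |v| = sqrt(73) = 8.544
Scalar projection = u.v / |v| = 55 / sqrt(73) = 6.4373

6.4373


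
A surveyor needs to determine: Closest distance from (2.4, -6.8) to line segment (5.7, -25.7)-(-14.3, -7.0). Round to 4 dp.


Project P onto AB: t = 0.5595 (clamped to [0,1])
Closest point on segment: (-5.4894, -15.2379)
Distance: 11.5517

11.5517


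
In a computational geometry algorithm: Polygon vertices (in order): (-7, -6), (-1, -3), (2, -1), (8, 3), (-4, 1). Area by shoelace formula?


Shoelace sum: ((-7)*(-3) - (-1)*(-6)) + ((-1)*(-1) - 2*(-3)) + (2*3 - 8*(-1)) + (8*1 - (-4)*3) + ((-4)*(-6) - (-7)*1)
= 87
Area = |87|/2 = 43.5

43.5


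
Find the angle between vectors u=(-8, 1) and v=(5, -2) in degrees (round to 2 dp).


u.v = -42, |u| = sqrt(65) = 8.0623, |v| = sqrt(29) = 5.3852
cos(theta) = u.v/(|u||v|) = -42/sqrt(1885) = -0.967372
theta = acos(-0.967372) = 165.32 degrees

165.32 degrees


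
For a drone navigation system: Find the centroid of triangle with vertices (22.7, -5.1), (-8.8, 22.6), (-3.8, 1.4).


Centroid = ((x_A+x_B+x_C)/3, (y_A+y_B+y_C)/3)
= ((22.7+(-8.8)+(-3.8))/3, ((-5.1)+22.6+1.4)/3)
= (3.3667, 6.3)

(3.3667, 6.3)


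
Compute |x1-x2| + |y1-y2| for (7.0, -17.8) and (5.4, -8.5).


|7-5.4| + |(-17.8)-(-8.5)| = 1.6 + 9.3 = 10.9

10.9


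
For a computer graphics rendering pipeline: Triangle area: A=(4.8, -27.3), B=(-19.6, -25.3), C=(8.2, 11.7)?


Area = |x_A(y_B-y_C) + x_B(y_C-y_A) + x_C(y_A-y_B)|/2
= |(-177.6) + (-764.4) + (-16.4)|/2
= 958.4/2 = 479.2

479.2


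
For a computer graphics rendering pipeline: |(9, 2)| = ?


|u| = sqrt(9^2 + 2^2) = sqrt(85) = 9.2195

9.2195


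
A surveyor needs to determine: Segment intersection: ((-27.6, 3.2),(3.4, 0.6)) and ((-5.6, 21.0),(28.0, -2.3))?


Cross products: d1=-1110.68, d2=-475.74, d3=609, d4=-25.94
d1*d2 < 0 and d3*d4 < 0? no

No, they don't intersect


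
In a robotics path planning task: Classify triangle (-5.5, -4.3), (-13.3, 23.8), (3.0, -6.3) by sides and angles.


Side lengths squared: AB^2=850.45, BC^2=1171.7, CA^2=76.25
Sorted: [76.25, 850.45, 1171.7]
By sides: Scalene, By angles: Obtuse

Scalene, Obtuse


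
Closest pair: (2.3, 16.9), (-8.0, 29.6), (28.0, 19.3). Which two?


d(P0,P1) = 16.3518, d(P0,P2) = 25.8118, d(P1,P2) = 37.4445
Closest: P0 and P1

Closest pair: (2.3, 16.9) and (-8.0, 29.6), distance = 16.3518


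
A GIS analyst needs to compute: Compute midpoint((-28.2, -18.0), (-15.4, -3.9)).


M = (((-28.2)+(-15.4))/2, ((-18)+(-3.9))/2)
= (-21.8, -10.95)

(-21.8, -10.95)


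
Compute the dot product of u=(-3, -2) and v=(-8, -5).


u . v = u_x*v_x + u_y*v_y = (-3)*(-8) + (-2)*(-5)
= 24 + 10 = 34

34


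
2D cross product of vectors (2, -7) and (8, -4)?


u x v = u_x*v_y - u_y*v_x = 2*(-4) - (-7)*8
= (-8) - (-56) = 48

48


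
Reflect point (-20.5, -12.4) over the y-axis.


Reflection over y-axis: (x,y) -> (-x,y)
(-20.5, -12.4) -> (20.5, -12.4)

(20.5, -12.4)


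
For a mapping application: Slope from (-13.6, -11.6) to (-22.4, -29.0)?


slope = (y2-y1)/(x2-x1) = ((-29)-(-11.6))/((-22.4)-(-13.6)) = (-17.4)/(-8.8) = 1.9773

1.9773


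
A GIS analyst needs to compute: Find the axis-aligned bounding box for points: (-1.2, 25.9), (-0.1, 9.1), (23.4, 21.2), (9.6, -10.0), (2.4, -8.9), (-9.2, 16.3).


x range: [-9.2, 23.4]
y range: [-10, 25.9]
Bounding box: (-9.2,-10) to (23.4,25.9)

(-9.2,-10) to (23.4,25.9)


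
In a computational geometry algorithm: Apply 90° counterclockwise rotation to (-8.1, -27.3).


90° CCW: (x,y) -> (-y, x)
(-8.1,-27.3) -> (27.3, -8.1)

(27.3, -8.1)


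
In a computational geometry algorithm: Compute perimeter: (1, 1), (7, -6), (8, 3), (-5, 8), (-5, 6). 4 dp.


Sides: (1, 1)->(7, -6): sqrt(85) = 9.219544, (7, -6)->(8, 3): sqrt(82) = 9.055385, (8, 3)->(-5, 8): sqrt(194) = 13.928388, (-5, 8)->(-5, 6): sqrt(4) = 2, (-5, 6)->(1, 1): sqrt(61) = 7.81025
Sum = 42.013567
Perimeter = 42.0136

42.0136


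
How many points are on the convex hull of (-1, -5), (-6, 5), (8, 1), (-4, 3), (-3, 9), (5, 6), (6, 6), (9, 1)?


Convex hull vertices (CCW): (-6, 5), (-1, -5), (9, 1), (6, 6), (-3, 9)
Count = 5

5


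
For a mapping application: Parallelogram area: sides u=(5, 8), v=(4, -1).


|u x v| = |5*(-1) - 8*4|
= |(-5) - 32| = 37

37


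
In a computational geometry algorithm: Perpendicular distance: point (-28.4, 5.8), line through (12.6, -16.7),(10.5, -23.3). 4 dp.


|cross product| = 317.85
|line direction| = sqrt(47.97) = 6.926
Distance = 317.85/sqrt(47.97) = 45.892

45.892


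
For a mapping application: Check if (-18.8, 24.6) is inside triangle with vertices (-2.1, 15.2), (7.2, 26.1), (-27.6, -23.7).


Cross products: AB x AP = 269.45, BC x BP = -1242.6, CA x CP = 889.33
All same sign? no

No, outside


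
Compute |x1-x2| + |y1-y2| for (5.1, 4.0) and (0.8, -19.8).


|5.1-0.8| + |4-(-19.8)| = 4.3 + 23.8 = 28.1

28.1


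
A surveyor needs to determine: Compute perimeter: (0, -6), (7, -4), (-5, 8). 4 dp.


Sides: (0, -6)->(7, -4): sqrt(53) = 7.28011, (7, -4)->(-5, 8): sqrt(288) = 16.970563, (-5, 8)->(0, -6): sqrt(221) = 14.866069
Sum = 39.116742
Perimeter = 39.1167

39.1167


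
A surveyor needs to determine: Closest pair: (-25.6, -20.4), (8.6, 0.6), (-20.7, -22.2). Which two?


d(P0,P1) = 40.1328, d(P0,P2) = 5.2202, d(P1,P2) = 37.1259
Closest: P0 and P2

Closest pair: (-25.6, -20.4) and (-20.7, -22.2), distance = 5.2202


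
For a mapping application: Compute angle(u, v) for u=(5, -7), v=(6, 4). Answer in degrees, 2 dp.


u.v = 2, |u| = sqrt(74) = 8.6023, |v| = sqrt(52) = 7.2111
cos(theta) = u.v/(|u||v|) = 2/sqrt(3848) = 0.032241
theta = acos(0.032241) = 88.15 degrees

88.15 degrees


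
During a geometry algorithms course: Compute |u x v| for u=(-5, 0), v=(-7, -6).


|u x v| = |(-5)*(-6) - 0*(-7)|
= |30 - 0| = 30

30


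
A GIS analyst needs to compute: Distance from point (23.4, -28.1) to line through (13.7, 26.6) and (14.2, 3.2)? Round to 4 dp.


|cross product| = 199.63
|line direction| = sqrt(547.81) = 23.4053
Distance = 199.63/sqrt(547.81) = 8.5292

8.5292


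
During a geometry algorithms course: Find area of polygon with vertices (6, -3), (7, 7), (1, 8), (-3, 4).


Shoelace sum: (6*7 - 7*(-3)) + (7*8 - 1*7) + (1*4 - (-3)*8) + ((-3)*(-3) - 6*4)
= 125
Area = |125|/2 = 62.5

62.5


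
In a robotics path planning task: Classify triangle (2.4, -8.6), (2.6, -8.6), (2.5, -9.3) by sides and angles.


Side lengths squared: AB^2=0.04, BC^2=0.5, CA^2=0.5
Sorted: [0.04, 0.5, 0.5]
By sides: Isosceles, By angles: Acute

Isosceles, Acute


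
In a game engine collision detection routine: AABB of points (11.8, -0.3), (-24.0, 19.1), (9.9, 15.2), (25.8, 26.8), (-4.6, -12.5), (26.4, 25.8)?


x range: [-24, 26.4]
y range: [-12.5, 26.8]
Bounding box: (-24,-12.5) to (26.4,26.8)

(-24,-12.5) to (26.4,26.8)


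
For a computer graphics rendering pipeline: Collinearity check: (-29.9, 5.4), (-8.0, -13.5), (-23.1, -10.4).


Cross product: ((-8)-(-29.9))*((-10.4)-5.4) - ((-13.5)-5.4)*((-23.1)-(-29.9))
= -217.5

No, not collinear


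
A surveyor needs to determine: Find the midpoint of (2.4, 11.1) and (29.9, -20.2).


M = ((2.4+29.9)/2, (11.1+(-20.2))/2)
= (16.15, -4.55)

(16.15, -4.55)


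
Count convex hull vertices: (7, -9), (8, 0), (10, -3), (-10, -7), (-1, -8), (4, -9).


Convex hull vertices (CCW): (-10, -7), (4, -9), (7, -9), (10, -3), (8, 0)
Count = 5

5


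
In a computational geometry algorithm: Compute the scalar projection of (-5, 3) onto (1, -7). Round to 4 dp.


u.v = -26, |v| = sqrt(50) = 7.0711
Scalar projection = u.v / |v| = -26 / sqrt(50) = -3.677

-3.677


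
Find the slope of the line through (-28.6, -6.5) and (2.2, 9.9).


slope = (y2-y1)/(x2-x1) = (9.9-(-6.5))/(2.2-(-28.6)) = 16.4/30.8 = 0.5325

0.5325


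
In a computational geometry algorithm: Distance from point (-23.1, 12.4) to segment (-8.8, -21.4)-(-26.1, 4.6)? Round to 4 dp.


Project P onto AB: t = 1 (clamped to [0,1])
Closest point on segment: (-26.1, 4.6)
Distance: 8.357

8.357


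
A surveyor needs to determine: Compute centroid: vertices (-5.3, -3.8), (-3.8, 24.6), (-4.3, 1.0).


Centroid = ((x_A+x_B+x_C)/3, (y_A+y_B+y_C)/3)
= (((-5.3)+(-3.8)+(-4.3))/3, ((-3.8)+24.6+1)/3)
= (-4.4667, 7.2667)

(-4.4667, 7.2667)


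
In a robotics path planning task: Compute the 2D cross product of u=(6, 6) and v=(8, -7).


u x v = u_x*v_y - u_y*v_x = 6*(-7) - 6*8
= (-42) - 48 = -90

-90


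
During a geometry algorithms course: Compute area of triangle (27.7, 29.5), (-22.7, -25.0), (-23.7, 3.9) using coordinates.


Area = |x_A(y_B-y_C) + x_B(y_C-y_A) + x_C(y_A-y_B)|/2
= |(-800.53) + 581.12 + (-1291.65)|/2
= 1511.06/2 = 755.53

755.53


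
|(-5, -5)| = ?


|u| = sqrt((-5)^2 + (-5)^2) = sqrt(50) = 7.0711

7.0711


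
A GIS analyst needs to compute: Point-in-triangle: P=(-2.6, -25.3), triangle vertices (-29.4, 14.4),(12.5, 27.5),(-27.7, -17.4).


Cross products: AB x AP = -2014.51, BC x BP = 1444.57, CA x CP = -784.75
All same sign? no

No, outside


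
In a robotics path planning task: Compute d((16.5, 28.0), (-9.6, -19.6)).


dx=-26.1, dy=-47.6
d^2 = (-26.1)^2 + (-47.6)^2 = 2946.97
d = sqrt(2946.97) = 54.286

54.286


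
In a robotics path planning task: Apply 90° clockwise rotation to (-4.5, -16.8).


90° CW: (x,y) -> (y, -x)
(-4.5,-16.8) -> (-16.8, 4.5)

(-16.8, 4.5)


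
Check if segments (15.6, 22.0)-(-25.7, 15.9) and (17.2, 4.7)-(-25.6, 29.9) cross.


Cross products: d1=-700.12, d2=601.72, d3=724.25, d4=-577.59
d1*d2 < 0 and d3*d4 < 0? yes

Yes, they intersect


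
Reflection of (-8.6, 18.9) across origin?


Reflection over origin: (x,y) -> (-x,-y)
(-8.6, 18.9) -> (8.6, -18.9)

(8.6, -18.9)


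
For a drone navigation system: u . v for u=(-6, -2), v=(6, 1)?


u . v = u_x*v_x + u_y*v_y = (-6)*6 + (-2)*1
= (-36) + (-2) = -38

-38


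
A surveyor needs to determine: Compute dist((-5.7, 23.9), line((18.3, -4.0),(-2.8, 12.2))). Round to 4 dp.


|cross product| = 199.89
|line direction| = sqrt(707.65) = 26.6017
Distance = 199.89/sqrt(707.65) = 7.5142

7.5142


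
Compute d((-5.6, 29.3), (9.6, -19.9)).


dx=15.2, dy=-49.2
d^2 = 15.2^2 + (-49.2)^2 = 2651.68
d = sqrt(2651.68) = 51.4945

51.4945


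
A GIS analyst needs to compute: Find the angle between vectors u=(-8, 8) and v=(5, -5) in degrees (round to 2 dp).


u.v = -80, |u| = sqrt(128) = 11.3137, |v| = sqrt(50) = 7.0711
cos(theta) = u.v/(|u||v|) = -80/sqrt(6400) = -1
theta = acos(-1) = 180 degrees

180 degrees


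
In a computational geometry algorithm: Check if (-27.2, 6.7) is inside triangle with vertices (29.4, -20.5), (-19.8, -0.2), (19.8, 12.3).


Cross products: AB x AP = -189.26, BC x BP = 365.74, CA x CP = -1595.36
All same sign? no

No, outside


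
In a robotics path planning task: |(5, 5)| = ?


|u| = sqrt(5^2 + 5^2) = sqrt(50) = 7.0711

7.0711


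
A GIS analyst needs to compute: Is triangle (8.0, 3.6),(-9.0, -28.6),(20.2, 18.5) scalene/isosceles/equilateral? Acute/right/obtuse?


Side lengths squared: AB^2=1325.84, BC^2=3071.05, CA^2=370.85
Sorted: [370.85, 1325.84, 3071.05]
By sides: Scalene, By angles: Obtuse

Scalene, Obtuse


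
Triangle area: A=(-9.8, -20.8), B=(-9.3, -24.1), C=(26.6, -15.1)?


Area = |x_A(y_B-y_C) + x_B(y_C-y_A) + x_C(y_A-y_B)|/2
= |88.2 + (-53.01) + 87.78|/2
= 122.97/2 = 61.485

61.485


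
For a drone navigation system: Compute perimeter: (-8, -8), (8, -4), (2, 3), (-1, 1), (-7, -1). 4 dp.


Sides: (-8, -8)->(8, -4): sqrt(272) = 16.492423, (8, -4)->(2, 3): sqrt(85) = 9.219544, (2, 3)->(-1, 1): sqrt(13) = 3.605551, (-1, 1)->(-7, -1): sqrt(40) = 6.324555, (-7, -1)->(-8, -8): sqrt(50) = 7.071068
Sum = 42.713141
Perimeter = 42.7131

42.7131


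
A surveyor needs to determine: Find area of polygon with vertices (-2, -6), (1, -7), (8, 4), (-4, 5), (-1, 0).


Shoelace sum: ((-2)*(-7) - 1*(-6)) + (1*4 - 8*(-7)) + (8*5 - (-4)*4) + ((-4)*0 - (-1)*5) + ((-1)*(-6) - (-2)*0)
= 147
Area = |147|/2 = 73.5

73.5


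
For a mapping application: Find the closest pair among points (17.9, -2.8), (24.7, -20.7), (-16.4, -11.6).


d(P0,P1) = 19.1481, d(P0,P2) = 35.4109, d(P1,P2) = 42.0954
Closest: P0 and P1

Closest pair: (17.9, -2.8) and (24.7, -20.7), distance = 19.1481


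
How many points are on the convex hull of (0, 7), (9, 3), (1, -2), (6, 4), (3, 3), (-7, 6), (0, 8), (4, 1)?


Convex hull vertices (CCW): (-7, 6), (1, -2), (9, 3), (0, 8)
Count = 4

4


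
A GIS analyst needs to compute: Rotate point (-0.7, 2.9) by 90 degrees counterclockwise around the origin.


90° CCW: (x,y) -> (-y, x)
(-0.7,2.9) -> (-2.9, -0.7)

(-2.9, -0.7)


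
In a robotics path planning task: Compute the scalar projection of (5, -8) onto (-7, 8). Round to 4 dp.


u.v = -99, |v| = sqrt(113) = 10.6301
Scalar projection = u.v / |v| = -99 / sqrt(113) = -9.3131

-9.3131


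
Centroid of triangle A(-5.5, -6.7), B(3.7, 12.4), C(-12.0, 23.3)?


Centroid = ((x_A+x_B+x_C)/3, (y_A+y_B+y_C)/3)
= (((-5.5)+3.7+(-12))/3, ((-6.7)+12.4+23.3)/3)
= (-4.6, 9.6667)

(-4.6, 9.6667)


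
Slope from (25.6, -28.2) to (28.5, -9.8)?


slope = (y2-y1)/(x2-x1) = ((-9.8)-(-28.2))/(28.5-25.6) = 18.4/2.9 = 6.3448

6.3448


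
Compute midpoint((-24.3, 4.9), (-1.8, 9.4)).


M = (((-24.3)+(-1.8))/2, (4.9+9.4)/2)
= (-13.05, 7.15)

(-13.05, 7.15)


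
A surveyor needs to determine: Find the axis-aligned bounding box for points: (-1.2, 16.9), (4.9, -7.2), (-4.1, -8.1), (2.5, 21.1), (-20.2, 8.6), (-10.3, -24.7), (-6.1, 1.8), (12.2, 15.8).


x range: [-20.2, 12.2]
y range: [-24.7, 21.1]
Bounding box: (-20.2,-24.7) to (12.2,21.1)

(-20.2,-24.7) to (12.2,21.1)


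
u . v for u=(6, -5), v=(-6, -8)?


u . v = u_x*v_x + u_y*v_y = 6*(-6) + (-5)*(-8)
= (-36) + 40 = 4

4


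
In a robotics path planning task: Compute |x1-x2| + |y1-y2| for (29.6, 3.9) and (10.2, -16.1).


|29.6-10.2| + |3.9-(-16.1)| = 19.4 + 20 = 39.4

39.4


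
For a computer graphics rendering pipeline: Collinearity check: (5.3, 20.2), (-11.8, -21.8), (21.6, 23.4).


Cross product: ((-11.8)-5.3)*(23.4-20.2) - ((-21.8)-20.2)*(21.6-5.3)
= 629.88

No, not collinear


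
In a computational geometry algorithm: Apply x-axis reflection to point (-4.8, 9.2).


Reflection over x-axis: (x,y) -> (x,-y)
(-4.8, 9.2) -> (-4.8, -9.2)

(-4.8, -9.2)


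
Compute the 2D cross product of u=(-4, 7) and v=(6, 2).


u x v = u_x*v_y - u_y*v_x = (-4)*2 - 7*6
= (-8) - 42 = -50

-50


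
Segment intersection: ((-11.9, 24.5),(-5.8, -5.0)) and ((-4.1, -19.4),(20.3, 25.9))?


Cross products: d1=1424.5, d2=428.37, d3=-37.69, d4=958.44
d1*d2 < 0 and d3*d4 < 0? no

No, they don't intersect


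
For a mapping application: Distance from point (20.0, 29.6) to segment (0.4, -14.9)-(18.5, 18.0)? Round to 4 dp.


Project P onto AB: t = 1 (clamped to [0,1])
Closest point on segment: (18.5, 18)
Distance: 11.6966

11.6966


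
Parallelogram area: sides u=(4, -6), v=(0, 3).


|u x v| = |4*3 - (-6)*0|
= |12 - 0| = 12

12


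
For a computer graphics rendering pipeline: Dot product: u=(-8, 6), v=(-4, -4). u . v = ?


u . v = u_x*v_x + u_y*v_y = (-8)*(-4) + 6*(-4)
= 32 + (-24) = 8

8


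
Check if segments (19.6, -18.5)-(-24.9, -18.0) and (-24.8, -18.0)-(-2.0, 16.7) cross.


Cross products: d1=-1552.08, d2=3.47, d3=-0.05, d4=-1555.6
d1*d2 < 0 and d3*d4 < 0? no

No, they don't intersect


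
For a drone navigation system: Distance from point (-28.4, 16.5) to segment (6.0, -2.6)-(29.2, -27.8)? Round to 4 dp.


Project P onto AB: t = 0 (clamped to [0,1])
Closest point on segment: (6, -2.6)
Distance: 39.3468

39.3468


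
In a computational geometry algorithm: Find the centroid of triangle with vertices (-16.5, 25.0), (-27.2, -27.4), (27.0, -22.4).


Centroid = ((x_A+x_B+x_C)/3, (y_A+y_B+y_C)/3)
= (((-16.5)+(-27.2)+27)/3, (25+(-27.4)+(-22.4))/3)
= (-5.5667, -8.2667)

(-5.5667, -8.2667)


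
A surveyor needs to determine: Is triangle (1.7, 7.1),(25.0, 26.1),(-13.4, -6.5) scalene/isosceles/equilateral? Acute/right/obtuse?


Side lengths squared: AB^2=903.89, BC^2=2537.32, CA^2=412.97
Sorted: [412.97, 903.89, 2537.32]
By sides: Scalene, By angles: Obtuse

Scalene, Obtuse


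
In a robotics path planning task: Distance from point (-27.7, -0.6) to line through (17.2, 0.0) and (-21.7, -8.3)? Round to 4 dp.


|cross product| = 349.33
|line direction| = sqrt(1582.1) = 39.7756
Distance = 349.33/sqrt(1582.1) = 8.7825

8.7825


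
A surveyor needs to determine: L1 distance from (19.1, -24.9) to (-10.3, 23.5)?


|19.1-(-10.3)| + |(-24.9)-23.5| = 29.4 + 48.4 = 77.8

77.8


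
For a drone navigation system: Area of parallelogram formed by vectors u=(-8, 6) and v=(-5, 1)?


|u x v| = |(-8)*1 - 6*(-5)|
= |(-8) - (-30)| = 22

22


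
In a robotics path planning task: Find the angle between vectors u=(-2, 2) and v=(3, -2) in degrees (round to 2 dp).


u.v = -10, |u| = sqrt(8) = 2.8284, |v| = sqrt(13) = 3.6056
cos(theta) = u.v/(|u||v|) = -10/sqrt(104) = -0.980581
theta = acos(-0.980581) = 168.69 degrees

168.69 degrees


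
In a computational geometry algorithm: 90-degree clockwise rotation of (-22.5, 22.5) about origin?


90° CW: (x,y) -> (y, -x)
(-22.5,22.5) -> (22.5, 22.5)

(22.5, 22.5)


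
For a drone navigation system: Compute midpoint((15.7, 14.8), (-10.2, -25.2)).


M = ((15.7+(-10.2))/2, (14.8+(-25.2))/2)
= (2.75, -5.2)

(2.75, -5.2)


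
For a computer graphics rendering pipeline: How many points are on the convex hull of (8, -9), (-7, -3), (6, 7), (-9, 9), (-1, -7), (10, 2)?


Convex hull vertices (CCW): (-9, 9), (-7, -3), (-1, -7), (8, -9), (10, 2), (6, 7)
Count = 6

6


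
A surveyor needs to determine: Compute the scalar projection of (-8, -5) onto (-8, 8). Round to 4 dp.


u.v = 24, |v| = sqrt(128) = 11.3137
Scalar projection = u.v / |v| = 24 / sqrt(128) = 2.1213

2.1213


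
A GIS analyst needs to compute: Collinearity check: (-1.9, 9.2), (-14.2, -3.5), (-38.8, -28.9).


Cross product: ((-14.2)-(-1.9))*((-28.9)-9.2) - ((-3.5)-9.2)*((-38.8)-(-1.9))
= 0

Yes, collinear


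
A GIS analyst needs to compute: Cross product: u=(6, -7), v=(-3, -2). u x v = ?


u x v = u_x*v_y - u_y*v_x = 6*(-2) - (-7)*(-3)
= (-12) - 21 = -33

-33


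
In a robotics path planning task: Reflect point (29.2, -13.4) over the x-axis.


Reflection over x-axis: (x,y) -> (x,-y)
(29.2, -13.4) -> (29.2, 13.4)

(29.2, 13.4)


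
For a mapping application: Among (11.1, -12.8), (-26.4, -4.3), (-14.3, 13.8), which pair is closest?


d(P0,P1) = 38.4513, d(P0,P2) = 36.7793, d(P1,P2) = 21.772
Closest: P1 and P2

Closest pair: (-26.4, -4.3) and (-14.3, 13.8), distance = 21.772


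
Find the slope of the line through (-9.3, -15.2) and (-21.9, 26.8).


slope = (y2-y1)/(x2-x1) = (26.8-(-15.2))/((-21.9)-(-9.3)) = 42/(-12.6) = -3.3333

-3.3333


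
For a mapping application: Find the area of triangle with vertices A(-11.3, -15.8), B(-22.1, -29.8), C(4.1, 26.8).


Area = |x_A(y_B-y_C) + x_B(y_C-y_A) + x_C(y_A-y_B)|/2
= |639.58 + (-941.46) + 57.4|/2
= 244.48/2 = 122.24

122.24


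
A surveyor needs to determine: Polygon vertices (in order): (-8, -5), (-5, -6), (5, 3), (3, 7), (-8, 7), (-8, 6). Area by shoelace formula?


Shoelace sum: ((-8)*(-6) - (-5)*(-5)) + ((-5)*3 - 5*(-6)) + (5*7 - 3*3) + (3*7 - (-8)*7) + ((-8)*6 - (-8)*7) + ((-8)*(-5) - (-8)*6)
= 237
Area = |237|/2 = 118.5

118.5


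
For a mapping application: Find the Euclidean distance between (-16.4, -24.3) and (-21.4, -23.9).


dx=-5, dy=0.4
d^2 = (-5)^2 + 0.4^2 = 25.16
d = sqrt(25.16) = 5.016

5.016


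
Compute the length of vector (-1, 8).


|u| = sqrt((-1)^2 + 8^2) = sqrt(65) = 8.0623

8.0623


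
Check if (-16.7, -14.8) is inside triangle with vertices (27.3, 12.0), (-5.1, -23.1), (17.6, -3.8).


Cross products: AB x AP = -676.08, BC x BP = 412.29, CA x CP = 435.24
All same sign? no

No, outside


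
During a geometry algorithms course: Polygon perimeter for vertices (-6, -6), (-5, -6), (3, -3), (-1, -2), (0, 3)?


Sides: (-6, -6)->(-5, -6): sqrt(1) = 1, (-5, -6)->(3, -3): sqrt(73) = 8.544004, (3, -3)->(-1, -2): sqrt(17) = 4.123106, (-1, -2)->(0, 3): sqrt(26) = 5.09902, (0, 3)->(-6, -6): sqrt(117) = 10.816654
Sum = 29.582784
Perimeter = 29.5828

29.5828


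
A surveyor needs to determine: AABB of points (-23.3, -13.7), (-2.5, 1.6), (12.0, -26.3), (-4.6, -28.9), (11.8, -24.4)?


x range: [-23.3, 12]
y range: [-28.9, 1.6]
Bounding box: (-23.3,-28.9) to (12,1.6)

(-23.3,-28.9) to (12,1.6)


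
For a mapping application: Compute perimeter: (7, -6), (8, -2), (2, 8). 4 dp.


Sides: (7, -6)->(8, -2): sqrt(17) = 4.123106, (8, -2)->(2, 8): sqrt(136) = 11.661904, (2, 8)->(7, -6): sqrt(221) = 14.866069
Sum = 30.651079
Perimeter = 30.6511

30.6511


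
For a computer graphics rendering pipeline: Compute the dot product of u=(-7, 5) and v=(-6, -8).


u . v = u_x*v_x + u_y*v_y = (-7)*(-6) + 5*(-8)
= 42 + (-40) = 2

2


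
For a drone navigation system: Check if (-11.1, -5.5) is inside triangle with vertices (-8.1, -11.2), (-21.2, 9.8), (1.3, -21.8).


Cross products: AB x AP = -11.67, BC x BP = -25.09, CA x CP = -21.78
All same sign? yes

Yes, inside


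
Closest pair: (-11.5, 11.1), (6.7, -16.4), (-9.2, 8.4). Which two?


d(P0,P1) = 32.9771, d(P0,P2) = 3.5468, d(P1,P2) = 29.4593
Closest: P0 and P2

Closest pair: (-11.5, 11.1) and (-9.2, 8.4), distance = 3.5468


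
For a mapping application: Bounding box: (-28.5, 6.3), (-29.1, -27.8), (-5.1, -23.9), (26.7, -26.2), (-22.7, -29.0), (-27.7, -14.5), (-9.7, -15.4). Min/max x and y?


x range: [-29.1, 26.7]
y range: [-29, 6.3]
Bounding box: (-29.1,-29) to (26.7,6.3)

(-29.1,-29) to (26.7,6.3)


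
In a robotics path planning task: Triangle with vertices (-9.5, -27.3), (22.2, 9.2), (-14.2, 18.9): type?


Side lengths squared: AB^2=2337.14, BC^2=1419.05, CA^2=2156.53
Sorted: [1419.05, 2156.53, 2337.14]
By sides: Scalene, By angles: Acute

Scalene, Acute


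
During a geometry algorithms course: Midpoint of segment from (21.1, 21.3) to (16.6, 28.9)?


M = ((21.1+16.6)/2, (21.3+28.9)/2)
= (18.85, 25.1)

(18.85, 25.1)


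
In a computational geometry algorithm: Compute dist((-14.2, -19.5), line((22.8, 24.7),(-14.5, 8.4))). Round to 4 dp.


|cross product| = 1045.56
|line direction| = sqrt(1656.98) = 40.706
Distance = 1045.56/sqrt(1656.98) = 25.6856

25.6856


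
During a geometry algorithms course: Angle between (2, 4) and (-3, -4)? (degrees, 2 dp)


u.v = -22, |u| = sqrt(20) = 4.4721, |v| = sqrt(25) = 5
cos(theta) = u.v/(|u||v|) = -22/sqrt(500) = -0.98387
theta = acos(-0.98387) = 169.7 degrees

169.7 degrees


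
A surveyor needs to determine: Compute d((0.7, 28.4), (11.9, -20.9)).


dx=11.2, dy=-49.3
d^2 = 11.2^2 + (-49.3)^2 = 2555.93
d = sqrt(2555.93) = 50.5562

50.5562


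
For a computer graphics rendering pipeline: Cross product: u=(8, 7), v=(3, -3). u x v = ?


u x v = u_x*v_y - u_y*v_x = 8*(-3) - 7*3
= (-24) - 21 = -45

-45


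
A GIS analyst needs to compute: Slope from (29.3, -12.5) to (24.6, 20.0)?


slope = (y2-y1)/(x2-x1) = (20-(-12.5))/(24.6-29.3) = 32.5/(-4.7) = -6.9149

-6.9149


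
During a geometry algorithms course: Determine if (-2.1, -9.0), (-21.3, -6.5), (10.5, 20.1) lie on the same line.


Cross product: ((-21.3)-(-2.1))*(20.1-(-9)) - ((-6.5)-(-9))*(10.5-(-2.1))
= -590.22

No, not collinear


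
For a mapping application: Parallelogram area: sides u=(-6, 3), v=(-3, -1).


|u x v| = |(-6)*(-1) - 3*(-3)|
= |6 - (-9)| = 15

15


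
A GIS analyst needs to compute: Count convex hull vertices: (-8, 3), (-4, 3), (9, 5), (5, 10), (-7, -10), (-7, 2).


Convex hull vertices (CCW): (-8, 3), (-7, -10), (9, 5), (5, 10)
Count = 4

4


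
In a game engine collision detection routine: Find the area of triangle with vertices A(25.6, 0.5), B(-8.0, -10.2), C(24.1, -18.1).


Area = |x_A(y_B-y_C) + x_B(y_C-y_A) + x_C(y_A-y_B)|/2
= |202.24 + 148.8 + 257.87|/2
= 608.91/2 = 304.455

304.455


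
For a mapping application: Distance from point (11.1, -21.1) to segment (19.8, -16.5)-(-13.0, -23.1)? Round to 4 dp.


Project P onto AB: t = 0.282 (clamped to [0,1])
Closest point on segment: (10.549, -18.3615)
Distance: 2.7934

2.7934


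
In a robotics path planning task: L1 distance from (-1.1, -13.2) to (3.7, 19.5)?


|(-1.1)-3.7| + |(-13.2)-19.5| = 4.8 + 32.7 = 37.5

37.5


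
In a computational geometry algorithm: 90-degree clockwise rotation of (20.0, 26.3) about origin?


90° CW: (x,y) -> (y, -x)
(20,26.3) -> (26.3, -20)

(26.3, -20)


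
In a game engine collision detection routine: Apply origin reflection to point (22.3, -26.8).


Reflection over origin: (x,y) -> (-x,-y)
(22.3, -26.8) -> (-22.3, 26.8)

(-22.3, 26.8)


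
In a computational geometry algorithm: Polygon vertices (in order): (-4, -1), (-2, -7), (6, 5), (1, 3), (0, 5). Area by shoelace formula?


Shoelace sum: ((-4)*(-7) - (-2)*(-1)) + ((-2)*5 - 6*(-7)) + (6*3 - 1*5) + (1*5 - 0*3) + (0*(-1) - (-4)*5)
= 96
Area = |96|/2 = 48

48


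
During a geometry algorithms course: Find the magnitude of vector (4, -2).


|u| = sqrt(4^2 + (-2)^2) = sqrt(20) = 4.4721

4.4721


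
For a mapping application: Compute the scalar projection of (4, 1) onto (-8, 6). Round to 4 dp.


u.v = -26, |v| = sqrt(100) = 10
Scalar projection = u.v / |v| = -26 / sqrt(100) = -2.6

-2.6


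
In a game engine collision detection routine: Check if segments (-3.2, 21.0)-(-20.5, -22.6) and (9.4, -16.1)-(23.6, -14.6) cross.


Cross products: d1=545.72, d2=-47.45, d3=1191.19, d4=1784.36
d1*d2 < 0 and d3*d4 < 0? no

No, they don't intersect


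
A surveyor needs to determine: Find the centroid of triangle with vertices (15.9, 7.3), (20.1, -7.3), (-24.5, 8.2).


Centroid = ((x_A+x_B+x_C)/3, (y_A+y_B+y_C)/3)
= ((15.9+20.1+(-24.5))/3, (7.3+(-7.3)+8.2)/3)
= (3.8333, 2.7333)

(3.8333, 2.7333)


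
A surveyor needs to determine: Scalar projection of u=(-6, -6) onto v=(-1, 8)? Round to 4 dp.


u.v = -42, |v| = sqrt(65) = 8.0623
Scalar projection = u.v / |v| = -42 / sqrt(65) = -5.2095

-5.2095


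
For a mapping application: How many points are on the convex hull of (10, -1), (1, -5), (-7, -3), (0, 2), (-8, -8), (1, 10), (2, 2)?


Convex hull vertices (CCW): (-8, -8), (1, -5), (10, -1), (1, 10), (-7, -3)
Count = 5

5
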